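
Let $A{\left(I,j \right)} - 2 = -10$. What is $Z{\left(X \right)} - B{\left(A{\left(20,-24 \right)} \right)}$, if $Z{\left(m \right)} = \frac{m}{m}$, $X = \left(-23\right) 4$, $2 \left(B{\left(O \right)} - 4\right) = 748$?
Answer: $-377$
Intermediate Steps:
$A{\left(I,j \right)} = -8$ ($A{\left(I,j \right)} = 2 - 10 = -8$)
$B{\left(O \right)} = 378$ ($B{\left(O \right)} = 4 + \frac{1}{2} \cdot 748 = 4 + 374 = 378$)
$X = -92$
$Z{\left(m \right)} = 1$
$Z{\left(X \right)} - B{\left(A{\left(20,-24 \right)} \right)} = 1 - 378 = -377$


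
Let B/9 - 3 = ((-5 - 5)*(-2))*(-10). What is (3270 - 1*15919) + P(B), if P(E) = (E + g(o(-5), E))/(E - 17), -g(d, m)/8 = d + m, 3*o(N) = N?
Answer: -67962403/5370 ≈ -12656.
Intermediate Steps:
o(N) = N/3
g(d, m) = -8*d - 8*m (g(d, m) = -8*(d + m) = -8*d - 8*m)
B = -1773 (B = 27 + 9*(((-5 - 5)*(-2))*(-10)) = 27 + 9*(-10*(-2)*(-10)) = 27 + 9*(20*(-10)) = 27 + 9*(-200) = 27 - 1800 = -1773)
P(E) = (40/3 - 7*E)/(-17 + E) (P(E) = (E + (-8*(-5)/3 - 8*E))/(E - 17) = (E + (-8*(-5/3) - 8*E))/(-17 + E) = (E + (40/3 - 8*E))/(-17 + E) = (40/3 - 7*E)/(-17 + E))
(3270 - 1*15919) + P(B) = (3270 - 1*15919) + (40 - 21*(-1773))/(3*(-17 - 1773)) = (3270 - 15919) + (⅓)*(40 + 37233)/(-1790) = -12649 + (⅓)*(-1/1790)*37273 = -12649 - 37273/5370 = -67962403/5370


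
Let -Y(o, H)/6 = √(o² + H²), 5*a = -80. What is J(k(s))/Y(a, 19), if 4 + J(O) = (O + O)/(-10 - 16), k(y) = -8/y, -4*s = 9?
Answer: 250*√617/216567 ≈ 0.028674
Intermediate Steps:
a = -16 (a = (⅕)*(-80) = -16)
s = -9/4 (s = -¼*9 = -9/4 ≈ -2.2500)
J(O) = -4 - O/13 (J(O) = -4 + (O + O)/(-10 - 16) = -4 + (2*O)/(-26) = -4 + (2*O)*(-1/26) = -4 - O/13)
Y(o, H) = -6*√(H² + o²) (Y(o, H) = -6*√(o² + H²) = -6*√(H² + o²))
J(k(s))/Y(a, 19) = (-4 - (-8)/(13*(-9/4)))/((-6*√(19² + (-16)²))) = (-4 - (-8)*(-4)/(13*9))/((-6*√(361 + 256))) = (-4 - 1/13*32/9)/((-6*√617)) = (-4 - 32/117)*(-√617/3702) = -(-250)*√617/216567 = 250*√617/216567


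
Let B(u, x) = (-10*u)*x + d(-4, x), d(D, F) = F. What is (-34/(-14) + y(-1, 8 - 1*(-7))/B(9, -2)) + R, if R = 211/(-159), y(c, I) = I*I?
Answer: 468653/198114 ≈ 2.3656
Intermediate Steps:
y(c, I) = I**2
B(u, x) = x - 10*u*x (B(u, x) = (-10*u)*x + x = -10*u*x + x = x - 10*u*x)
R = -211/159 (R = 211*(-1/159) = -211/159 ≈ -1.3270)
(-34/(-14) + y(-1, 8 - 1*(-7))/B(9, -2)) + R = (-34/(-14) + (8 - 1*(-7))**2/((-2*(1 - 10*9)))) - 211/159 = (-34*(-1/14) + (8 + 7)**2/((-2*(1 - 90)))) - 211/159 = (17/7 + 15**2/((-2*(-89)))) - 211/159 = (17/7 + 225/178) - 211/159 = 4601/1246 - 211/159 = 468653/198114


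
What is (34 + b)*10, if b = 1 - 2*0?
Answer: 350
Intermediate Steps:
b = 1 (b = 1 + 0 = 1)
(34 + b)*10 = (34 + 1)*10 = 35*10 = 350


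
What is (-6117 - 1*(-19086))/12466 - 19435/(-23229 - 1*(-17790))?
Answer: 312815101/67802574 ≈ 4.6136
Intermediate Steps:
(-6117 - 1*(-19086))/12466 - 19435/(-23229 - 1*(-17790)) = (-6117 + 19086)*(1/12466) - 19435/(-23229 + 17790) = 12969*(1/12466) - 19435/(-5439) = 12969/12466 - 19435*(-1/5439) = 12969/12466 + 19435/5439 = 312815101/67802574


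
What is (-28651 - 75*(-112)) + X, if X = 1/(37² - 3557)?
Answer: -44309189/2188 ≈ -20251.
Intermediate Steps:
X = -1/2188 (X = 1/(1369 - 3557) = 1/(-2188) = -1/2188 ≈ -0.00045704)
(-28651 - 75*(-112)) + X = (-28651 - 75*(-112)) - 1/2188 = (-28651 + 8400) - 1/2188 = -20251 - 1/2188 = -44309189/2188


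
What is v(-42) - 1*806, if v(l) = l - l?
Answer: -806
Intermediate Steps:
v(l) = 0
v(-42) - 1*806 = 0 - 1*806 = 0 - 806 = -806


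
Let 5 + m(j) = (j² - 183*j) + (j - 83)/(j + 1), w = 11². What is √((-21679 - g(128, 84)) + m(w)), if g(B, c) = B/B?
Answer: 2*I*√27150917/61 ≈ 170.84*I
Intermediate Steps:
g(B, c) = 1
w = 121
m(j) = -5 + j² - 183*j + (-83 + j)/(1 + j) (m(j) = -5 + ((j² - 183*j) + (j - 83)/(j + 1)) = -5 + ((j² - 183*j) + (-83 + j)/(1 + j)) = -5 + (j² - 183*j + (-83 + j)/(1 + j)) = -5 + j² - 183*j + (-83 + j)/(1 + j))
√((-21679 - g(128, 84)) + m(w)) = √((-21679 - 1*1) + (-88 + 121³ - 187*121 - 182*121²)/(1 + 121)) = √((-21679 - 1) + (-88 + 1771561 - 22627 - 182*14641)/122) = √(-21680 + (-88 + 1771561 - 22627 - 2664662)/122) = √(-21680 + (1/122)*(-915816)) = √(-21680 - 457908/61) = √(-1780388/61) = 2*I*√27150917/61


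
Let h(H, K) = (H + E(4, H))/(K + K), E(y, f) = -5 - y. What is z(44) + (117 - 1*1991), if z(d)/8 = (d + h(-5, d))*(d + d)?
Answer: 28990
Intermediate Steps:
h(H, K) = (-9 + H)/(2*K) (h(H, K) = (H + (-5 - 1*4))/(K + K) = (H + (-5 - 4))/((2*K)) = (H - 9)*(1/(2*K)) = (-9 + H)*(1/(2*K)) = (-9 + H)/(2*K))
z(d) = 16*d*(d - 7/d) (z(d) = 8*((d + (-9 - 5)/(2*d))*(d + d)) = 8*((d + (½)*(-14)/d)*(2*d)) = 8*((d - 7/d)*(2*d)) = 8*(2*d*(d - 7/d)) = 16*d*(d - 7/d))
z(44) + (117 - 1*1991) = (-112 + 16*44²) + (117 - 1*1991) = (-112 + 16*1936) + (117 - 1991) = (-112 + 30976) - 1874 = 30864 - 1874 = 28990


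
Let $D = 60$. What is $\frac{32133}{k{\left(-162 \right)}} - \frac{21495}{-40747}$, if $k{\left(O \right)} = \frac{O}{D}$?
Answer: $- \frac{4364217715}{366723} \approx -11901.0$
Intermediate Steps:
$k{\left(O \right)} = \frac{O}{60}$
$\frac{32133}{k{\left(-162 \right)}} - \frac{21495}{-40747} = \frac{32133}{\frac{1}{60} \left(-162\right)} - \frac{21495}{-40747} = \frac{32133}{- \frac{27}{10}} - - \frac{21495}{40747} = 32133 \left(- \frac{10}{27}\right) + \frac{21495}{40747} = - \frac{107110}{9} + \frac{21495}{40747} = - \frac{4364217715}{366723}$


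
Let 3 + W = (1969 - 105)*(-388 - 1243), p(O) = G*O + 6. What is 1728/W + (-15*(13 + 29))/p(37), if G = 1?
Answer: -1915392114/130728041 ≈ -14.652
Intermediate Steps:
p(O) = 6 + O (p(O) = 1*O + 6 = O + 6 = 6 + O)
W = -3040187 (W = -3 + (1969 - 105)*(-388 - 1243) = -3 + 1864*(-1631) = -3 - 3040184 = -3040187)
1728/W + (-15*(13 + 29))/p(37) = 1728/(-3040187) + (-15*(13 + 29))/(6 + 37) = 1728*(-1/3040187) - 15*42/43 = -1728/3040187 - 630*1/43 = -1728/3040187 - 630/43 = -1915392114/130728041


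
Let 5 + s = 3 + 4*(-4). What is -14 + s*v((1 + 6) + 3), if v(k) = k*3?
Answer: -554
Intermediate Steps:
s = -18 (s = -5 + (3 + 4*(-4)) = -5 + (3 - 16) = -5 - 13 = -18)
v(k) = 3*k
-14 + s*v((1 + 6) + 3) = -14 - 54*((1 + 6) + 3) = -14 - 54*(7 + 3) = -14 - 54*10 = -14 - 18*30 = -14 - 540 = -554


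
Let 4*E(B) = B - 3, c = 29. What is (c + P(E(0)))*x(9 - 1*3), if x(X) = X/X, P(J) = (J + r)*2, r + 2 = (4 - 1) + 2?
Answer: 67/2 ≈ 33.500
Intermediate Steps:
E(B) = -¾ + B/4 (E(B) = (B - 3)/4 = (-3 + B)/4 = -¾ + B/4)
r = 3 (r = -2 + ((4 - 1) + 2) = -2 + (3 + 2) = -2 + 5 = 3)
P(J) = 6 + 2*J (P(J) = (J + 3)*2 = (3 + J)*2 = 6 + 2*J)
x(X) = 1
(c + P(E(0)))*x(9 - 1*3) = (29 + (6 + 2*(-¾ + (¼)*0)))*1 = (29 + (6 + 2*(-¾ + 0)))*1 = (29 + (6 + 2*(-¾)))*1 = (29 + (6 - 3/2))*1 = (29 + 9/2)*1 = (67/2)*1 = 67/2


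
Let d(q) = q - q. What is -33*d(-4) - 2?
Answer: -2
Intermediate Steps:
d(q) = 0
-33*d(-4) - 2 = -33*0 - 2 = 0 - 2 = -2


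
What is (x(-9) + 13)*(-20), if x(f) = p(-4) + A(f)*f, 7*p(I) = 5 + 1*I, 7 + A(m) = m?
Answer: -22000/7 ≈ -3142.9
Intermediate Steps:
A(m) = -7 + m
p(I) = 5/7 + I/7 (p(I) = (5 + 1*I)/7 = (5 + I)/7 = 5/7 + I/7)
x(f) = ⅐ + f*(-7 + f) (x(f) = (5/7 + (⅐)*(-4)) + (-7 + f)*f = (5/7 - 4/7) + f*(-7 + f) = ⅐ + f*(-7 + f))
(x(-9) + 13)*(-20) = ((⅐ - 9*(-7 - 9)) + 13)*(-20) = ((⅐ - 9*(-16)) + 13)*(-20) = ((⅐ + 144) + 13)*(-20) = (1009/7 + 13)*(-20) = (1100/7)*(-20) = -22000/7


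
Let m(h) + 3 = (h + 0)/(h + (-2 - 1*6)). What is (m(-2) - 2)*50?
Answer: -240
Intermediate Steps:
m(h) = -3 + h/(-8 + h) (m(h) = -3 + (h + 0)/(h + (-2 - 1*6)) = -3 + h/(h + (-2 - 6)) = -3 + h/(h - 8) = -3 + h/(-8 + h))
(m(-2) - 2)*50 = (2*(12 - 1*(-2))/(-8 - 2) - 2)*50 = (2*(12 + 2)/(-10) - 2)*50 = (2*(-1/10)*14 - 2)*50 = (-14/5 - 2)*50 = -24/5*50 = -240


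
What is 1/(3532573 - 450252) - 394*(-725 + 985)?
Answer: -315752963239/3082321 ≈ -1.0244e+5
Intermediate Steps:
1/(3532573 - 450252) - 394*(-725 + 985) = 1/3082321 - 394*260 = 1/3082321 - 102440 = -315752963239/3082321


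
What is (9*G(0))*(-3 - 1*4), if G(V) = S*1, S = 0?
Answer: 0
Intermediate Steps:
G(V) = 0 (G(V) = 0*1 = 0)
(9*G(0))*(-3 - 1*4) = (9*0)*(-3 - 1*4) = 0*(-3 - 4) = 0*(-7) = 0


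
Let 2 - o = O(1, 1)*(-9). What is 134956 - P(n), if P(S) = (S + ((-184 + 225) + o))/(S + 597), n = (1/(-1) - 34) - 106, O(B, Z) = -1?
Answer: 61540043/456 ≈ 1.3496e+5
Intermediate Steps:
o = -7 (o = 2 - (-1)*(-9) = 2 - 1*9 = 2 - 9 = -7)
n = -141 (n = (-1 - 34) - 106 = -35 - 106 = -141)
P(S) = (34 + S)/(597 + S) (P(S) = (S + ((-184 + 225) - 7))/(S + 597) = (S + (41 - 7))/(597 + S) = (S + 34)/(597 + S) = (34 + S)/(597 + S))
134956 - P(n) = 134956 - (34 - 141)/(597 - 141) = 134956 - (-107)/456 = 134956 - 1*(-107/456) = 134956 + 107/456 = 61540043/456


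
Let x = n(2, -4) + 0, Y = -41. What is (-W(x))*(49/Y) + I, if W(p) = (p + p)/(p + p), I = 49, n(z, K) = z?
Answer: 2058/41 ≈ 50.195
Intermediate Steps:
x = 2 (x = 2 + 0 = 2)
W(p) = 1 (W(p) = (2*p)/((2*p)) = (2*p)*(1/(2*p)) = 1)
(-W(x))*(49/Y) + I = (-1*1)*(49/(-41)) + 49 = -49*(-1)/41 + 49 = -1*(-49/41) + 49 = 49/41 + 49 = 2058/41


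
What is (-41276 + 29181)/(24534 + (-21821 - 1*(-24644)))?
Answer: -12095/27357 ≈ -0.44212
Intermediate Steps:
(-41276 + 29181)/(24534 + (-21821 - 1*(-24644))) = -12095/(24534 + (-21821 + 24644)) = -12095/(24534 + 2823) = -12095/27357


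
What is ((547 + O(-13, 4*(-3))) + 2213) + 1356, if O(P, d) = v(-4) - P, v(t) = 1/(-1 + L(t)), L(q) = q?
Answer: 20644/5 ≈ 4128.8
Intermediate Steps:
v(t) = 1/(-1 + t)
O(P, d) = -⅕ - P (O(P, d) = 1/(-1 - 4) - P = 1/(-5) - P = -⅕ - P)
((547 + O(-13, 4*(-3))) + 2213) + 1356 = ((547 + (-⅕ - 1*(-13))) + 2213) + 1356 = ((547 + (-⅕ + 13)) + 2213) + 1356 = ((547 + 64/5) + 2213) + 1356 = (2799/5 + 2213) + 1356 = 13864/5 + 1356 = 20644/5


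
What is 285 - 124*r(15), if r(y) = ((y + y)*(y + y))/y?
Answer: -7155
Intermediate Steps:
r(y) = 4*y (r(y) = ((2*y)*(2*y))/y = (4*y²)/y = 4*y)
285 - 124*r(15) = 285 - 496*15 = 285 - 124*60 = 285 - 7440 = -7155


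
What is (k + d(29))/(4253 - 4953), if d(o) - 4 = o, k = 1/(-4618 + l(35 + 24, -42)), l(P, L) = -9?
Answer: -15269/323890 ≈ -0.047143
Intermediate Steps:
k = -1/4627 (k = 1/(-4618 - 9) = 1/(-4627) = -1/4627 ≈ -0.00021612)
d(o) = 4 + o
(k + d(29))/(4253 - 4953) = (-1/4627 + (4 + 29))/(4253 - 4953) = (-1/4627 + 33)/(-700) = (152690/4627)*(-1/700) = -15269/323890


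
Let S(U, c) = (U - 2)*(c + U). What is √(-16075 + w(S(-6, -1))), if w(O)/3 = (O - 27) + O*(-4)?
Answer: 14*I*√85 ≈ 129.07*I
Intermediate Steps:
S(U, c) = (-2 + U)*(U + c)
w(O) = -81 - 9*O (w(O) = 3*((O - 27) + O*(-4)) = 3*((-27 + O) - 4*O) = 3*(-27 - 3*O) = -81 - 9*O)
√(-16075 + w(S(-6, -1))) = √(-16075 + (-81 - 9*((-6)² - 2*(-6) - 2*(-1) - 6*(-1)))) = √(-16075 + (-81 - 9*(36 + 12 + 2 + 6))) = √(-16075 + (-81 - 9*56)) = √(-16075 + (-81 - 504)) = √(-16075 - 585) = √(-16660) = 14*I*√85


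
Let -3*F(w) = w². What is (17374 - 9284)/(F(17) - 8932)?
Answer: -4854/5417 ≈ -0.89607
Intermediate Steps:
F(w) = -w²/3
(17374 - 9284)/(F(17) - 8932) = (17374 - 9284)/(-⅓*17² - 8932) = 8090/(-⅓*289 - 8932) = 8090/(-289/3 - 8932) = 8090/(-27085/3) = 8090*(-3/27085) = -4854/5417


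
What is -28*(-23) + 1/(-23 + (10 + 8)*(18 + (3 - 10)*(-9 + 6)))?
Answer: 437277/679 ≈ 644.00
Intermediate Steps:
-28*(-23) + 1/(-23 + (10 + 8)*(18 + (3 - 10)*(-9 + 6))) = 644 + 1/(-23 + 18*(18 - 7*(-3))) = 644 + 1/(-23 + 18*(18 + 21)) = 644 + 1/(-23 + 18*39) = 644 + 1/(-23 + 702) = 644 + 1/679 = 437277/679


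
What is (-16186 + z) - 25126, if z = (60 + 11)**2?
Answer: -36271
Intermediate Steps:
z = 5041 (z = 71**2 = 5041)
(-16186 + z) - 25126 = (-16186 + 5041) - 25126 = -11145 - 25126 = -36271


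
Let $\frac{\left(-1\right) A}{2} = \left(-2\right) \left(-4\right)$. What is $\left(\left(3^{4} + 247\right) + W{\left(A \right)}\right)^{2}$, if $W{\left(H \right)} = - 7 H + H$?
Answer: $179776$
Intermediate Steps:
$A = -16$ ($A = - 2 \left(\left(-2\right) \left(-4\right)\right) = \left(-2\right) 8 = -16$)
$W{\left(H \right)} = - 6 H$
$\left(\left(3^{4} + 247\right) + W{\left(A \right)}\right)^{2} = \left(\left(3^{4} + 247\right) - -96\right)^{2} = \left(\left(81 + 247\right) + 96\right)^{2} = \left(328 + 96\right)^{2} = 424^{2} = 179776$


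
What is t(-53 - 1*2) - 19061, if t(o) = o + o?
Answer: -19171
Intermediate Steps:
t(o) = 2*o
t(-53 - 1*2) - 19061 = 2*(-53 - 1*2) - 19061 = 2*(-53 - 2) - 19061 = 2*(-55) - 19061 = -110 - 19061 = -19171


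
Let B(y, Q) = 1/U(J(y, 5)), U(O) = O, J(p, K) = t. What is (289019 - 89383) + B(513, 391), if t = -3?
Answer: 598907/3 ≈ 1.9964e+5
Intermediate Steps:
J(p, K) = -3
B(y, Q) = -⅓ (B(y, Q) = 1/(-3) = -⅓)
(289019 - 89383) + B(513, 391) = (289019 - 89383) - ⅓ = 199636 - ⅓ = 598907/3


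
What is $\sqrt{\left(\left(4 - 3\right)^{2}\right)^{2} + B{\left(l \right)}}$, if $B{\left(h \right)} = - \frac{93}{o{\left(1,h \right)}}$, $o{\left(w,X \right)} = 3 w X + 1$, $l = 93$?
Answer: $\frac{\sqrt{13090}}{140} \approx 0.81723$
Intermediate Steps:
$o{\left(w,X \right)} = 1 + 3 X w$ ($o{\left(w,X \right)} = 3 X w + 1 = 1 + 3 X w$)
$B{\left(h \right)} = - \frac{93}{1 + 3 h}$ ($B{\left(h \right)} = - \frac{93}{1 + 3 h 1} = - \frac{93}{1 + 3 h}$)
$\sqrt{\left(\left(4 - 3\right)^{2}\right)^{2} + B{\left(l \right)}} = \sqrt{\left(\left(4 - 3\right)^{2}\right)^{2} - \frac{93}{1 + 3 \cdot 93}} = \sqrt{\left(1^{2}\right)^{2} - \frac{93}{1 + 279}} = \sqrt{1^{2} - \frac{93}{280}} = \sqrt{1 - \frac{93}{280}} = \sqrt{\frac{187}{280}} = \frac{\sqrt{13090}}{140}$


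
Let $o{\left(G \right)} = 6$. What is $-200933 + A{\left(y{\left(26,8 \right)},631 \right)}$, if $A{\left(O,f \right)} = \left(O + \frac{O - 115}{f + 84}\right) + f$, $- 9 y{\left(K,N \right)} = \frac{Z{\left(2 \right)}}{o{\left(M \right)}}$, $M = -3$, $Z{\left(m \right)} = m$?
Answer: $- \frac{3866833931}{19305} \approx -2.003 \cdot 10^{5}$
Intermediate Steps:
$y{\left(K,N \right)} = - \frac{1}{27}$ ($y{\left(K,N \right)} = - \frac{2 \cdot \frac{1}{6}}{9} = \left(- \frac{1}{9}\right) \frac{1}{3} = - \frac{1}{27}$)
$A{\left(O,f \right)} = O + f + \frac{-115 + O}{84 + f}$ ($A{\left(O,f \right)} = \left(O + \frac{-115 + O}{84 + f}\right) + f = O + f + \frac{-115 + O}{84 + f}$)
$-200933 + A{\left(y{\left(26,8 \right)},631 \right)} = -200933 + \frac{-115 + 631^{2} + 84 \cdot 631 + 85 \left(- \frac{1}{27}\right) - \frac{631}{27}}{84 + 631} = -200933 + \frac{-115 + 398161 + 53004 - \frac{85}{27} - \frac{631}{27}}{715} = -200933 + \frac{1}{715} \cdot \frac{12177634}{27} = -200933 + \frac{12177634}{19305} = - \frac{3866833931}{19305}$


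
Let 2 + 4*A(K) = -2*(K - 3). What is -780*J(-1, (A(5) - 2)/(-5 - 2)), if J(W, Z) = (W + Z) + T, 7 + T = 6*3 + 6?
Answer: -12870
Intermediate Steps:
A(K) = 1 - K/2 (A(K) = -½ + (-2*(K - 3))/4 = -½ + (-2*(-3 + K))/4 = -½ + (6 - 2*K)/4 = -½ + (3/2 - K/2) = 1 - K/2)
T = 17 (T = -7 + (6*3 + 6) = -7 + (18 + 6) = -7 + 24 = 17)
J(W, Z) = 17 + W + Z (J(W, Z) = (W + Z) + 17 = 17 + W + Z)
-780*J(-1, (A(5) - 2)/(-5 - 2)) = -780*(17 - 1 + ((1 - ½*5) - 2)/(-5 - 2)) = -780*(17 - 1 + ((1 - 5/2) - 2)/(-7)) = -780*(17 - 1 + (-3/2 - 2)*(-⅐)) = -780*(17 - 1 - 7/2*(-⅐)) = -780*(17 - 1 + ½) = -780*33/2 = -12870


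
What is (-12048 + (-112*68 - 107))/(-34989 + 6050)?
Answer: 19771/28939 ≈ 0.68320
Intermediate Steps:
(-12048 + (-112*68 - 107))/(-34989 + 6050) = (-12048 + (-7616 - 107))/(-28939) = (-12048 - 7723)*(-1/28939) = -19771*(-1/28939) = 19771/28939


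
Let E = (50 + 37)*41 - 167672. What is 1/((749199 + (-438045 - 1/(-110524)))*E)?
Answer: -110524/5643568438701185 ≈ -1.9584e-11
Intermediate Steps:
E = -164105 (E = 87*41 - 167672 = 3567 - 167672 = -164105)
1/((749199 + (-438045 - 1/(-110524)))*E) = 1/((749199 + (-438045 - 1/(-110524)))*(-164105)) = -1/164105/(749199 + (-438045 - 1*(-1/110524))) = -1/164105/(749199 + (-438045 + 1/110524)) = -1/164105/(749199 - 48414485579/110524) = -1/164105/(34389984697/110524) = (110524/34389984697)*(-1/164105) = -110524/5643568438701185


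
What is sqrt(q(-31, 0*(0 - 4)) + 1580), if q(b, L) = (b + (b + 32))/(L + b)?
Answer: 13*sqrt(8990)/31 ≈ 39.761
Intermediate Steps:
q(b, L) = (32 + 2*b)/(L + b) (q(b, L) = (b + (32 + b))/(L + b) = (32 + 2*b)/(L + b))
sqrt(q(-31, 0*(0 - 4)) + 1580) = sqrt(2*(16 - 31)/(0*(0 - 4) - 31) + 1580) = sqrt(2*(-15)/(0*(-4) - 31) + 1580) = sqrt(2*(-15)/(0 - 31) + 1580) = sqrt(2*(-15)/(-31) + 1580) = sqrt(2*(-1/31)*(-15) + 1580) = sqrt(30/31 + 1580) = sqrt(49010/31) = 13*sqrt(8990)/31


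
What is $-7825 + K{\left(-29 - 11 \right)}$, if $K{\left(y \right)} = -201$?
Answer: $-8026$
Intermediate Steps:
$-7825 + K{\left(-29 - 11 \right)} = -7825 - 201 = -8026$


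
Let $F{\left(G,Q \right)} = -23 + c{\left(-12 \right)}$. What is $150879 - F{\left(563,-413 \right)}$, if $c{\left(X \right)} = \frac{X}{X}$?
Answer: $150901$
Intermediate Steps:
$c{\left(X \right)} = 1$
$F{\left(G,Q \right)} = -22$ ($F{\left(G,Q \right)} = -23 + 1 = -22$)
$150879 - F{\left(563,-413 \right)} = 150879 - -22 = 150879 + 22 = 150901$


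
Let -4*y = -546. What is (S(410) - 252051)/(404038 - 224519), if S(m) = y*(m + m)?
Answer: -140121/179519 ≈ -0.78054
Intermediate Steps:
y = 273/2 (y = -1/4*(-546) = 273/2 ≈ 136.50)
S(m) = 273*m (S(m) = 273*(m + m)/2 = 273*(2*m)/2 = 273*m)
(S(410) - 252051)/(404038 - 224519) = (273*410 - 252051)/(404038 - 224519) = (111930 - 252051)/179519 = -140121*1/179519 = -140121/179519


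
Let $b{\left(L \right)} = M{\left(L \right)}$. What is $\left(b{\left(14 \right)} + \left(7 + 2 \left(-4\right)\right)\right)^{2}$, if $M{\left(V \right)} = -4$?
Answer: $25$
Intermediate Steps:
$b{\left(L \right)} = -4$
$\left(b{\left(14 \right)} + \left(7 + 2 \left(-4\right)\right)\right)^{2} = \left(-4 + \left(7 + 2 \left(-4\right)\right)\right)^{2} = \left(-4 + \left(7 - 8\right)\right)^{2} = \left(-4 - 1\right)^{2} = \left(-5\right)^{2} = 25$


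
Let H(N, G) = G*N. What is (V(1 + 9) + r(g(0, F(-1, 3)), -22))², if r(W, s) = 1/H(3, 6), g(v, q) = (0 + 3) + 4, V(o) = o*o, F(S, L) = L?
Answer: 3243601/324 ≈ 10011.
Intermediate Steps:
V(o) = o²
g(v, q) = 7 (g(v, q) = 3 + 4 = 7)
r(W, s) = 1/18 (r(W, s) = 1/(6*3) = 1/18)
(V(1 + 9) + r(g(0, F(-1, 3)), -22))² = ((1 + 9)² + 1/18)² = (10² + 1/18)² = (100 + 1/18)² = (1801/18)² = 3243601/324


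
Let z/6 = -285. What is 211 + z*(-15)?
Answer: 25861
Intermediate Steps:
z = -1710 (z = 6*(-285) = -1710)
211 + z*(-15) = 211 - 1710*(-15) = 211 + 25650 = 25861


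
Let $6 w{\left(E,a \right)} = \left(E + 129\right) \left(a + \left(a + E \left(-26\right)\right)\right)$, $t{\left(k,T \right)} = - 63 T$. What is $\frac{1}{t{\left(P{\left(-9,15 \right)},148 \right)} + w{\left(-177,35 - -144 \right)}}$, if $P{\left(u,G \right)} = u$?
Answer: $- \frac{1}{49004} \approx -2.0406 \cdot 10^{-5}$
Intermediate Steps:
$w{\left(E,a \right)} = \frac{\left(129 + E\right) \left(- 26 E + 2 a\right)}{6}$ ($w{\left(E,a \right)} = \frac{\left(E + 129\right) \left(a + \left(a + E \left(-26\right)\right)\right)}{6} = \frac{\left(129 + E\right) \left(a - \left(- a + 26 E\right)\right)}{6} = \frac{\left(129 + E\right) \left(- 26 E + 2 a\right)}{6}$)
$\frac{1}{t{\left(P{\left(-9,15 \right)},148 \right)} + w{\left(-177,35 - -144 \right)}} = \frac{1}{\left(-63\right) 148 + \left(\left(-559\right) \left(-177\right) + 43 \left(35 - -144\right) - \frac{13 \left(-177\right)^{2}}{3} + \frac{1}{3} \left(-177\right) \left(35 - -144\right)\right)} = \frac{1}{-9324 + \left(98943 + 43 \left(35 + 144\right) - 135759 + \frac{1}{3} \left(-177\right) \left(35 + 144\right)\right)} = \frac{1}{-9324 + \left(98943 + 43 \cdot 179 - 135759 + \frac{1}{3} \left(-177\right) 179\right)} = \frac{1}{-9324 + \left(98943 + 7697 - 135759 - 10561\right)} = \frac{1}{-9324 - 39680} = \frac{1}{-49004} = - \frac{1}{49004}$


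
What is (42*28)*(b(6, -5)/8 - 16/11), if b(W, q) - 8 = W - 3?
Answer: -1029/11 ≈ -93.545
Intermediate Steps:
b(W, q) = 5 + W (b(W, q) = 8 + (W - 3) = 8 + (-3 + W) = 5 + W)
(42*28)*(b(6, -5)/8 - 16/11) = (42*28)*((5 + 6)/8 - 16/11) = 1176*(11*(⅛) - 16*1/11) = 1176*(11/8 - 16/11) = 1176*(-7/88) = -1029/11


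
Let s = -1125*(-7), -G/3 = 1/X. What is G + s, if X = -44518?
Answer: 350579253/44518 ≈ 7875.0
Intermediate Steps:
G = 3/44518 (G = -3/(-44518) = -3*(-1/44518) = 3/44518 ≈ 6.7389e-5)
s = 7875
G + s = 3/44518 + 7875 = 350579253/44518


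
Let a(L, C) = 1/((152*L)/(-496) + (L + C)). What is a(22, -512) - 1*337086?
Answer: -5190787345/15399 ≈ -3.3709e+5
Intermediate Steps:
a(L, C) = 1/(C + 43*L/62) (a(L, C) = 1/((152*L)*(-1/496) + (C + L)) = 1/(-19*L/62 + (C + L)) = 1/(C + 43*L/62))
a(22, -512) - 1*337086 = 62/(43*22 + 62*(-512)) - 1*337086 = 62/(946 - 31744) - 337086 = 62/(-30798) - 337086 = 62*(-1/30798) - 337086 = -31/15399 - 337086 = -5190787345/15399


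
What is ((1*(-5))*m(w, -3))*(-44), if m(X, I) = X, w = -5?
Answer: -1100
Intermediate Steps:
((1*(-5))*m(w, -3))*(-44) = ((1*(-5))*(-5))*(-44) = -5*(-5)*(-44) = 25*(-44) = -1100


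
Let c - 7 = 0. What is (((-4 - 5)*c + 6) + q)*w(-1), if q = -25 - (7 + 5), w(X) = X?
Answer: 94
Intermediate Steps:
c = 7 (c = 7 + 0 = 7)
q = -37 (q = -25 - 1*12 = -25 - 12 = -37)
(((-4 - 5)*c + 6) + q)*w(-1) = (((-4 - 5)*7 + 6) - 37)*(-1) = ((-9*7 + 6) - 37)*(-1) = ((-63 + 6) - 37)*(-1) = (-57 - 37)*(-1) = -94*(-1) = 94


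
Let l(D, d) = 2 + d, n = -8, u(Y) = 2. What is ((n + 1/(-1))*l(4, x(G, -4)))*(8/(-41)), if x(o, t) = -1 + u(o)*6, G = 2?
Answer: 936/41 ≈ 22.829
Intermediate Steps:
x(o, t) = 11 (x(o, t) = -1 + 2*6 = -1 + 12 = 11)
((n + 1/(-1))*l(4, x(G, -4)))*(8/(-41)) = ((-8 + 1/(-1))*(2 + 11))*(8/(-41)) = ((-8 - 1)*13)*(8*(-1/41)) = -9*13*(-8/41) = -117*(-8/41) = 936/41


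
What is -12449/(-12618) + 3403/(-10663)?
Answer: 89804633/134545734 ≈ 0.66747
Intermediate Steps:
-12449/(-12618) + 3403/(-10663) = -12449*(-1/12618) + 3403*(-1/10663) = 12449/12618 - 3403/10663 = 89804633/134545734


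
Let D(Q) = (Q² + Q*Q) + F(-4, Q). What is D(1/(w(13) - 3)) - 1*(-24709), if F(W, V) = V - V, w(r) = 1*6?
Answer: 222383/9 ≈ 24709.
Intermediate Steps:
w(r) = 6
F(W, V) = 0
D(Q) = 2*Q² (D(Q) = (Q² + Q*Q) + 0 = (Q² + Q²) + 0 = 2*Q² + 0 = 2*Q²)
D(1/(w(13) - 3)) - 1*(-24709) = 2*(1/(6 - 3))² - 1*(-24709) = 2*(1/3)² + 24709 = 2*(⅓)² + 24709 = 2*(⅑) + 24709 = 2/9 + 24709 = 222383/9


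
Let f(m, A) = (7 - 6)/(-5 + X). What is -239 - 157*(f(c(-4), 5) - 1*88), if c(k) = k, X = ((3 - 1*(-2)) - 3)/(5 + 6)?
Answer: 721308/53 ≈ 13610.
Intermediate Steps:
X = 2/11 (X = ((3 + 2) - 3)/11 = (5 - 3)*(1/11) = 2*(1/11) = 2/11 ≈ 0.18182)
f(m, A) = -11/53 (f(m, A) = (7 - 6)/(-5 + 2/11) = 1/(-53/11) = 1*(-11/53) = -11/53)
-239 - 157*(f(c(-4), 5) - 1*88) = -239 - 157*(-11/53 - 1*88) = -239 - 157*(-11/53 - 88) = -239 - 157*(-4675/53) = -239 + 733975/53 = 721308/53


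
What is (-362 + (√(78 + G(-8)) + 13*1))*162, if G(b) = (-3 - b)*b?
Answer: -56538 + 162*√38 ≈ -55539.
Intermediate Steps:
G(b) = b*(-3 - b)
(-362 + (√(78 + G(-8)) + 13*1))*162 = (-362 + (√(78 - 1*(-8)*(3 - 8)) + 13*1))*162 = (-362 + (√(78 - 1*(-8)*(-5)) + 13))*162 = (-362 + (√(78 - 40) + 13))*162 = (-362 + (√38 + 13))*162 = (-362 + (13 + √38))*162 = (-349 + √38)*162 = -56538 + 162*√38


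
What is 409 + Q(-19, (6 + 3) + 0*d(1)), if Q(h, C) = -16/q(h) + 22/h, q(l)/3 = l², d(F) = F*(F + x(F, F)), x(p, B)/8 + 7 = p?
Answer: 441677/1083 ≈ 407.83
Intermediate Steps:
x(p, B) = -56 + 8*p
d(F) = F*(-56 + 9*F) (d(F) = F*(F + (-56 + 8*F)) = F*(-56 + 9*F))
q(l) = 3*l²
Q(h, C) = 22/h - 16/(3*h²) (Q(h, C) = -16*1/(3*h²) + 22/h = -16/(3*h²) + 22/h = 22/h - 16/(3*h²))
409 + Q(-19, (6 + 3) + 0*d(1)) = 409 + (⅔)*(-8 + 33*(-19))/(-19)² = 409 + (⅔)*(1/361)*(-8 - 627) = 409 + (⅔)*(1/361)*(-635) = 409 - 1270/1083 = 441677/1083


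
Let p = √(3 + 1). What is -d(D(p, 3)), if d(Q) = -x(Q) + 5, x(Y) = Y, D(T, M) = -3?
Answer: -8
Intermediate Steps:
p = 2 (p = √4 = 2)
d(Q) = 5 - Q (d(Q) = -Q + 5 = 5 - Q)
-d(D(p, 3)) = -(5 - 1*(-3)) = -(5 + 3) = -1*8 = -8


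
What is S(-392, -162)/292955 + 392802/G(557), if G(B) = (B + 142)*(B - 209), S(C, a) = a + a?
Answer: 19165749377/11876981610 ≈ 1.6137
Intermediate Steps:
S(C, a) = 2*a
G(B) = (-209 + B)*(142 + B) (G(B) = (142 + B)*(-209 + B) = (-209 + B)*(142 + B))
S(-392, -162)/292955 + 392802/G(557) = (2*(-162))/292955 + 392802/(-29678 + 557² - 67*557) = -324*1/292955 + 392802/(-29678 + 310249 - 37319) = -324/292955 + 392802/243252 = -324/292955 + 392802*(1/243252) = -324/292955 + 65467/40542 = 19165749377/11876981610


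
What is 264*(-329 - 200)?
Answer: -139656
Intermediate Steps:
264*(-329 - 200) = 264*(-529) = -139656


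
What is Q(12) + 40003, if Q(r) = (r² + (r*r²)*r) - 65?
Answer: 60818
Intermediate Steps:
Q(r) = -65 + r² + r⁴ (Q(r) = (r² + r³*r) - 65 = (r² + r⁴) - 65 = -65 + r² + r⁴)
Q(12) + 40003 = (-65 + 12² + 12⁴) + 40003 = (-65 + 144 + 20736) + 40003 = 20815 + 40003 = 60818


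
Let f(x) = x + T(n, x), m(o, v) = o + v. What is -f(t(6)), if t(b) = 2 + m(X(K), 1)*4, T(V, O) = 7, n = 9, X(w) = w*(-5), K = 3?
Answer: 47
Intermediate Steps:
X(w) = -5*w
t(b) = -54 (t(b) = 2 + (-5*3 + 1)*4 = 2 + (-15 + 1)*4 = 2 - 14*4 = 2 - 56 = -54)
f(x) = 7 + x (f(x) = x + 7 = 7 + x)
-f(t(6)) = -(7 - 54) = -1*(-47) = 47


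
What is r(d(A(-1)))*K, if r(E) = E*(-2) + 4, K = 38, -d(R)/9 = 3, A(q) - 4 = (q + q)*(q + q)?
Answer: 2204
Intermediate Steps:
A(q) = 4 + 4*q² (A(q) = 4 + (q + q)*(q + q) = 4 + (2*q)*(2*q) = 4 + 4*q²)
d(R) = -27 (d(R) = -9*3 = -27)
r(E) = 4 - 2*E (r(E) = -2*E + 4 = 4 - 2*E)
r(d(A(-1)))*K = (4 - 2*(-27))*38 = (4 + 54)*38 = 58*38 = 2204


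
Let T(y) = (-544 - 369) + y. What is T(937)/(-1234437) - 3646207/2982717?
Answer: -1500361471889/1227325408443 ≈ -1.2225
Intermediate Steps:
T(y) = -913 + y
T(937)/(-1234437) - 3646207/2982717 = (-913 + 937)/(-1234437) - 3646207/2982717 = 24*(-1/1234437) - 3646207*1/2982717 = -8/411479 - 3646207/2982717 = -1500361471889/1227325408443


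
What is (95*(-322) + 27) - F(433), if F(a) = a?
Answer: -30996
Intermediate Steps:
(95*(-322) + 27) - F(433) = (95*(-322) + 27) - 1*433 = (-30590 + 27) - 433 = -30563 - 433 = -30996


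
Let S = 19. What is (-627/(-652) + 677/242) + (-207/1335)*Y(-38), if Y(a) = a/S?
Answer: 142860301/35106940 ≈ 4.0693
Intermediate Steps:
Y(a) = a/19
(-627/(-652) + 677/242) + (-207/1335)*Y(-38) = (-627/(-652) + 677/242) + (-207/1335)*((1/19)*(-38)) = (-627*(-1/652) + 677*(1/242)) - 207*1/1335*(-2) = (627/652 + 677/242) - 69/445*(-2) = 296569/78892 + 138/445 = 142860301/35106940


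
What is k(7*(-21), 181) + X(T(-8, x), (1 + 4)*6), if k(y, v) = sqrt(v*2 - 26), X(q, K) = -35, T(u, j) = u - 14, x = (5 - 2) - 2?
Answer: -35 + 4*sqrt(21) ≈ -16.670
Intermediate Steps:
x = 1 (x = 3 - 2 = 1)
T(u, j) = -14 + u
k(y, v) = sqrt(-26 + 2*v) (k(y, v) = sqrt(2*v - 26) = sqrt(-26 + 2*v))
k(7*(-21), 181) + X(T(-8, x), (1 + 4)*6) = sqrt(-26 + 2*181) - 35 = sqrt(-26 + 362) - 35 = sqrt(336) - 35 = 4*sqrt(21) - 35 = -35 + 4*sqrt(21)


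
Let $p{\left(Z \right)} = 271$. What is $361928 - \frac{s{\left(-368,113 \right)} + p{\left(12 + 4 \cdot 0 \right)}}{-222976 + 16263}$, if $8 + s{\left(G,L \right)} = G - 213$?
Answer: $\frac{74815222346}{206713} \approx 3.6193 \cdot 10^{5}$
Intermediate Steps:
$s{\left(G,L \right)} = -221 + G$ ($s{\left(G,L \right)} = -8 + \left(G - 213\right) = -8 + \left(-213 + G\right) = -221 + G$)
$361928 - \frac{s{\left(-368,113 \right)} + p{\left(12 + 4 \cdot 0 \right)}}{-222976 + 16263} = 361928 - \frac{\left(-221 - 368\right) + 271}{-222976 + 16263} = 361928 - \frac{-589 + 271}{-206713} = 361928 - \left(-318\right) \left(- \frac{1}{206713}\right) = 361928 - \frac{318}{206713} = \frac{74815222346}{206713}$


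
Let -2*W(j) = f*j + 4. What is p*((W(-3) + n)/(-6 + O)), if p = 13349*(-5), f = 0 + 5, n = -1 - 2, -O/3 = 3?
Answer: 66745/6 ≈ 11124.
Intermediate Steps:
O = -9 (O = -3*3 = -9)
n = -3
f = 5
p = -66745
W(j) = -2 - 5*j/2 (W(j) = -(5*j + 4)/2 = -(4 + 5*j)/2 = -2 - 5*j/2)
p*((W(-3) + n)/(-6 + O)) = -66745*((-2 - 5/2*(-3)) - 3)/(-6 - 9) = -66745*((-2 + 15/2) - 3)/(-15) = -66745*(11/2 - 3)*(-1)/15 = -333725*(-1)/(2*15) = -66745*(-⅙) = 66745/6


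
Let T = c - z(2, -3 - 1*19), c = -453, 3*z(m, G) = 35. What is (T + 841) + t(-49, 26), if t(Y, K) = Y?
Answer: 982/3 ≈ 327.33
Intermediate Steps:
z(m, G) = 35/3 (z(m, G) = (⅓)*35 = 35/3)
T = -1394/3 (T = -453 - 1*35/3 = -453 - 35/3 = -1394/3 ≈ -464.67)
(T + 841) + t(-49, 26) = (-1394/3 + 841) - 49 = 1129/3 - 49 = 982/3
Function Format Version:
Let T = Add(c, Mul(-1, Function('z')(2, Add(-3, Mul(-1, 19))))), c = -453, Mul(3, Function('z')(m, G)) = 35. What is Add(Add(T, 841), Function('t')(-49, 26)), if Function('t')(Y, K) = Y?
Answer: Rational(982, 3) ≈ 327.33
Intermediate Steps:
Function('z')(m, G) = Rational(35, 3) (Function('z')(m, G) = Mul(Rational(1, 3), 35) = Rational(35, 3))
T = Rational(-1394, 3) (T = Add(-453, Mul(-1, Rational(35, 3))) = Add(-453, Rational(-35, 3)) = Rational(-1394, 3) ≈ -464.67)
Add(Add(T, 841), Function('t')(-49, 26)) = Add(Add(Rational(-1394, 3), 841), -49) = Add(Rational(1129, 3), -49) = Rational(982, 3)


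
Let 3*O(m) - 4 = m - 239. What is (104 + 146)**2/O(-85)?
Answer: -9375/16 ≈ -585.94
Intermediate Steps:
O(m) = -235/3 + m/3 (O(m) = 4/3 + (m - 239)/3 = 4/3 + (-239 + m)/3 = 4/3 + (-239/3 + m/3) = -235/3 + m/3)
(104 + 146)**2/O(-85) = (104 + 146)**2/(-235/3 + (1/3)*(-85)) = 250**2/(-235/3 - 85/3) = 62500/(-320/3) = 62500*(-3/320) = -9375/16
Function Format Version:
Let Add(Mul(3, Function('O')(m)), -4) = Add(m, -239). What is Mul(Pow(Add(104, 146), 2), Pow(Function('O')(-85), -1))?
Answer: Rational(-9375, 16) ≈ -585.94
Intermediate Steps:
Function('O')(m) = Add(Rational(-235, 3), Mul(Rational(1, 3), m)) (Function('O')(m) = Add(Rational(4, 3), Mul(Rational(1, 3), Add(m, -239))) = Add(Rational(4, 3), Mul(Rational(1, 3), Add(-239, m))) = Add(Rational(4, 3), Add(Rational(-239, 3), Mul(Rational(1, 3), m))) = Add(Rational(-235, 3), Mul(Rational(1, 3), m)))
Mul(Pow(Add(104, 146), 2), Pow(Function('O')(-85), -1)) = Mul(Pow(Add(104, 146), 2), Pow(Add(Rational(-235, 3), Mul(Rational(1, 3), -85)), -1)) = Mul(Pow(250, 2), Pow(Add(Rational(-235, 3), Rational(-85, 3)), -1)) = Mul(62500, Pow(Rational(-320, 3), -1)) = Mul(62500, Rational(-3, 320)) = Rational(-9375, 16)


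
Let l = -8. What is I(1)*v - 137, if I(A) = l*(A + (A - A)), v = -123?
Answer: 847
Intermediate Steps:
I(A) = -8*A (I(A) = -8*(A + (A - A)) = -8*(A + 0) = -8*A)
I(1)*v - 137 = -8*1*(-123) - 137 = -8*(-123) - 137 = 984 - 137 = 847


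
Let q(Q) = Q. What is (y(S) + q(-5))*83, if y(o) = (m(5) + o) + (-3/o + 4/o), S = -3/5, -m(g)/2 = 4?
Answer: -19007/15 ≈ -1267.1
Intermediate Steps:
m(g) = -8 (m(g) = -2*4 = -8)
S = -3/5 (S = -3*1/5 = -3/5 ≈ -0.60000)
y(o) = -8 + o + 1/o (y(o) = (-8 + o) + (-3/o + 4/o) = (-8 + o) + 1/o = -8 + o + 1/o)
(y(S) + q(-5))*83 = ((-8 - 3/5 + 1/(-3/5)) - 5)*83 = ((-8 - 3/5 - 5/3) - 5)*83 = (-154/15 - 5)*83 = -229/15*83 = -19007/15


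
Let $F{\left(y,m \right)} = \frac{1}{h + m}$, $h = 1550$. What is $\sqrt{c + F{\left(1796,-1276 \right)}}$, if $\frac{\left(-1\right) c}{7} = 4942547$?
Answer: $\frac{i \sqrt{2597466609730}}{274} \approx 5882.0 i$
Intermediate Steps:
$c = -34597829$ ($c = \left(-7\right) 4942547 = -34597829$)
$F{\left(y,m \right)} = \frac{1}{1550 + m}$
$\sqrt{c + F{\left(1796,-1276 \right)}} = \sqrt{-34597829 + \frac{1}{1550 - 1276}} = \sqrt{-34597829 + \frac{1}{274}} = \sqrt{- \frac{9479805145}{274}} = \frac{i \sqrt{2597466609730}}{274}$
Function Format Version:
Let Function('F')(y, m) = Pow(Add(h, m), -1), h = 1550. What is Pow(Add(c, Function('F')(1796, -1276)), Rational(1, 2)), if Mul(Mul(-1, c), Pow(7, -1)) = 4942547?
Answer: Mul(Rational(1, 274), I, Pow(2597466609730, Rational(1, 2))) ≈ Mul(5882.0, I)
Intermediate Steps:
c = -34597829 (c = Mul(-7, 4942547) = -34597829)
Function('F')(y, m) = Pow(Add(1550, m), -1)
Pow(Add(c, Function('F')(1796, -1276)), Rational(1, 2)) = Pow(Add(-34597829, Pow(Add(1550, -1276), -1)), Rational(1, 2)) = Pow(Add(-34597829, Pow(274, -1)), Rational(1, 2)) = Pow(Add(-34597829, Rational(1, 274)), Rational(1, 2)) = Pow(Rational(-9479805145, 274), Rational(1, 2)) = Mul(Rational(1, 274), I, Pow(2597466609730, Rational(1, 2)))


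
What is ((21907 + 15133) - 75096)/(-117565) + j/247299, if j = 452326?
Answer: 62588916934/29073706935 ≈ 2.1528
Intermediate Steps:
((21907 + 15133) - 75096)/(-117565) + j/247299 = ((21907 + 15133) - 75096)/(-117565) + 452326/247299 = (37040 - 75096)*(-1/117565) + 452326*(1/247299) = -38056*(-1/117565) + 452326/247299 = 38056/117565 + 452326/247299 = 62588916934/29073706935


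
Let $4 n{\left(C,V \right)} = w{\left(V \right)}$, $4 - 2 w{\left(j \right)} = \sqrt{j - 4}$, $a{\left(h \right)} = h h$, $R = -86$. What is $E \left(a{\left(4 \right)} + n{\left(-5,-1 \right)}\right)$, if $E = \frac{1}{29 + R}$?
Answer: $- \frac{11}{38} + \frac{i \sqrt{5}}{456} \approx -0.28947 + 0.0049037 i$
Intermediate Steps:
$a{\left(h \right)} = h^{2}$
$w{\left(j \right)} = 2 - \frac{\sqrt{-4 + j}}{2}$ ($w{\left(j \right)} = 2 - \frac{\sqrt{j - 4}}{2} = 2 - \frac{\sqrt{-4 + j}}{2}$)
$E = - \frac{1}{57}$ ($E = \frac{1}{29 - 86} = \frac{1}{-57} = - \frac{1}{57} \approx -0.017544$)
$n{\left(C,V \right)} = \frac{1}{2} - \frac{\sqrt{-4 + V}}{8}$ ($n{\left(C,V \right)} = \frac{2 - \frac{\sqrt{-4 + V}}{2}}{4} = \frac{1}{2} - \frac{\sqrt{-4 + V}}{8}$)
$E \left(a{\left(4 \right)} + n{\left(-5,-1 \right)}\right) = - \frac{4^{2} + \left(\frac{1}{2} - \frac{\sqrt{-4 - 1}}{8}\right)}{57} = - \frac{16 + \left(\frac{1}{2} - \frac{\sqrt{-5}}{8}\right)}{57} = - \frac{16 + \left(\frac{1}{2} - \frac{i \sqrt{5}}{8}\right)}{57} = - \frac{\frac{33}{2} - \frac{i \sqrt{5}}{8}}{57} = - \frac{11}{38} + \frac{i \sqrt{5}}{456}$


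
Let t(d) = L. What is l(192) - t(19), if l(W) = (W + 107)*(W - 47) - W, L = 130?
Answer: 43033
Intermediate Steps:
t(d) = 130
l(W) = -W + (-47 + W)*(107 + W) (l(W) = (107 + W)*(-47 + W) - W = (-47 + W)*(107 + W) - W = -W + (-47 + W)*(107 + W))
l(192) - t(19) = (-5029 + 192**2 + 59*192) - 1*130 = (-5029 + 36864 + 11328) - 130 = 43163 - 130 = 43033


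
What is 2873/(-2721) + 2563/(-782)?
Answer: -9220609/2127822 ≈ -4.3334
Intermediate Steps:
2873/(-2721) + 2563/(-782) = 2873*(-1/2721) + 2563*(-1/782) = -2873/2721 - 2563/782 = -9220609/2127822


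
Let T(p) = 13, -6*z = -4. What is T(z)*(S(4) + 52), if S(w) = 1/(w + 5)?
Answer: 6097/9 ≈ 677.44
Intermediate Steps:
z = ⅔ (z = -⅙*(-4) = ⅔ ≈ 0.66667)
S(w) = 1/(5 + w)
T(z)*(S(4) + 52) = 13*(1/(5 + 4) + 52) = 13*(1/9 + 52) = 13*(⅑ + 52) = 13*(469/9) = 6097/9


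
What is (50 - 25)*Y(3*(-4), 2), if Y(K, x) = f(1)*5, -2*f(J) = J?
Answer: -125/2 ≈ -62.500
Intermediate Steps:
f(J) = -J/2
Y(K, x) = -5/2 (Y(K, x) = -1/2*1*5 = -1/2*5 = -5/2)
(50 - 25)*Y(3*(-4), 2) = (50 - 25)*(-5/2) = 25*(-5/2) = -125/2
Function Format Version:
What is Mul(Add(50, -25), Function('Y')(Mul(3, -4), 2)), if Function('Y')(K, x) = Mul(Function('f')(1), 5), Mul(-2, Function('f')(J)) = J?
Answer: Rational(-125, 2) ≈ -62.500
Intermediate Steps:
Function('f')(J) = Mul(Rational(-1, 2), J)
Function('Y')(K, x) = Rational(-5, 2) (Function('Y')(K, x) = Mul(Mul(Rational(-1, 2), 1), 5) = Mul(Rational(-1, 2), 5) = Rational(-5, 2))
Mul(Add(50, -25), Function('Y')(Mul(3, -4), 2)) = Mul(Add(50, -25), Rational(-5, 2)) = Mul(25, Rational(-5, 2)) = Rational(-125, 2)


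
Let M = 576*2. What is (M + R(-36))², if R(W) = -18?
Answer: 1285956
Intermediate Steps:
M = 1152
(M + R(-36))² = (1152 - 18)² = 1134² = 1285956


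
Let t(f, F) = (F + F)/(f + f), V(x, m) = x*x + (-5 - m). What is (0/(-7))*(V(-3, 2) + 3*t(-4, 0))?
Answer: 0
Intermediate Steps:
V(x, m) = -5 + x**2 - m (V(x, m) = x**2 + (-5 - m) = -5 + x**2 - m)
t(f, F) = F/f (t(f, F) = (2*F)/((2*f)) = (2*F)*(1/(2*f)) = F/f)
(0/(-7))*(V(-3, 2) + 3*t(-4, 0)) = (0/(-7))*((-5 + (-3)**2 - 1*2) + 3*(0/(-4))) = (0*(-1/7))*((-5 + 9 - 2) + 3*(0*(-1/4))) = 0*(2 + 3*0) = 0*(2 + 0) = 0*2 = 0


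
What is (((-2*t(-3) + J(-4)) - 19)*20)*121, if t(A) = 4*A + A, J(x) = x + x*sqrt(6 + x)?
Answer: 16940 - 9680*sqrt(2) ≈ 3250.4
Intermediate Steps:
t(A) = 5*A
(((-2*t(-3) + J(-4)) - 19)*20)*121 = (((-10*(-3) - 4*(1 + sqrt(6 - 4))) - 19)*20)*121 = (((-2*(-15) - 4*(1 + sqrt(2))) - 19)*20)*121 = (((30 + (-4 - 4*sqrt(2))) - 19)*20)*121 = (((26 - 4*sqrt(2)) - 19)*20)*121 = ((7 - 4*sqrt(2))*20)*121 = (140 - 80*sqrt(2))*121 = 16940 - 9680*sqrt(2)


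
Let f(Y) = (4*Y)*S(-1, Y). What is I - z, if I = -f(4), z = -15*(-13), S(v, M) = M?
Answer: -259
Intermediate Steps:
f(Y) = 4*Y² (f(Y) = (4*Y)*Y = 4*Y²)
z = 195 (z = -1*(-195) = 195)
I = -64 (I = -4*4² = -4*16 = -1*64 = -64)
I - z = -64 - 1*195 = -64 - 195 = -259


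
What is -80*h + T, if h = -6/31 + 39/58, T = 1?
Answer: -33541/899 ≈ -37.309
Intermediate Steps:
h = 861/1798 (h = -6*1/31 + 39*(1/58) = -6/31 + 39/58 = 861/1798 ≈ 0.47887)
-80*h + T = -80*861/1798 + 1 = -34440/899 + 1 = -33541/899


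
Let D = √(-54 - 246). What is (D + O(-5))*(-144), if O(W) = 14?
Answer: -2016 - 1440*I*√3 ≈ -2016.0 - 2494.2*I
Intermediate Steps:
D = 10*I*√3 (D = √(-300) = 10*I*√3 ≈ 17.32*I)
(D + O(-5))*(-144) = (10*I*√3 + 14)*(-144) = (14 + 10*I*√3)*(-144) = -2016 - 1440*I*√3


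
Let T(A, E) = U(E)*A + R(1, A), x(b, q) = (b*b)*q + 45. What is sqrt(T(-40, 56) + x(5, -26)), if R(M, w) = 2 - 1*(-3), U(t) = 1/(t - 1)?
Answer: 4*I*sqrt(4543)/11 ≈ 24.51*I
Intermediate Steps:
x(b, q) = 45 + q*b**2 (x(b, q) = b**2*q + 45 = q*b**2 + 45 = 45 + q*b**2)
U(t) = 1/(-1 + t)
R(M, w) = 5 (R(M, w) = 2 + 3 = 5)
T(A, E) = 5 + A/(-1 + E) (T(A, E) = A/(-1 + E) + 5 = 5 + A/(-1 + E))
sqrt(T(-40, 56) + x(5, -26)) = sqrt((-5 - 40 + 5*56)/(-1 + 56) + (45 - 26*5**2)) = sqrt((-5 - 40 + 280)/55 + (45 - 26*25)) = sqrt((1/55)*235 + (45 - 650)) = sqrt(47/11 - 605) = sqrt(-6608/11) = 4*I*sqrt(4543)/11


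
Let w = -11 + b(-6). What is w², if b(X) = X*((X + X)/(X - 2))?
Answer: 400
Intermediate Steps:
b(X) = 2*X²/(-2 + X) (b(X) = X*((2*X)/(-2 + X)) = X*(2*X/(-2 + X)) = 2*X²/(-2 + X))
w = -20 (w = -11 + 2*(-6)²/(-2 - 6) = -11 + 2*36/(-8) = -11 + 2*36*(-⅛) = -11 - 9 = -20)
w² = (-20)² = 400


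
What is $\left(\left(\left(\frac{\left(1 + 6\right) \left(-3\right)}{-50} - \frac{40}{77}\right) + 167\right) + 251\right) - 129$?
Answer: $\frac{1112267}{3850} \approx 288.9$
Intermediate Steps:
$\left(\left(\left(\frac{\left(1 + 6\right) \left(-3\right)}{-50} - \frac{40}{77}\right) + 167\right) + 251\right) - 129 = \left(\left(\left(7 \left(-3\right) \left(- \frac{1}{50}\right) - \frac{40}{77}\right) + 167\right) + 251\right) - 129 = \left(\left(\left(\left(-21\right) \left(- \frac{1}{50}\right) - \frac{40}{77}\right) + 167\right) + 251\right) - 129 = \left(\left(\left(\frac{21}{50} - \frac{40}{77}\right) + 167\right) + 251\right) - 129 = \left(\left(- \frac{383}{3850} + 167\right) + 251\right) - 129 = \left(\frac{642567}{3850} + 251\right) - 129 = \frac{1608917}{3850} - 129 = \frac{1112267}{3850}$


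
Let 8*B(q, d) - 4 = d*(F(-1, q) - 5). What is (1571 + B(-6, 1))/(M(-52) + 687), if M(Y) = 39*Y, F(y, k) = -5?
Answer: -6281/5364 ≈ -1.1710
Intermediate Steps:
B(q, d) = ½ - 5*d/4 (B(q, d) = ½ + (d*(-5 - 5))/8 = ½ + (d*(-10))/8 = ½ + (-10*d)/8 = ½ - 5*d/4)
(1571 + B(-6, 1))/(M(-52) + 687) = (1571 + (½ - 5/4*1))/(39*(-52) + 687) = (1571 + (½ - 5/4))/(-2028 + 687) = (1571 - ¾)/(-1341) = (6281/4)*(-1/1341) = -6281/5364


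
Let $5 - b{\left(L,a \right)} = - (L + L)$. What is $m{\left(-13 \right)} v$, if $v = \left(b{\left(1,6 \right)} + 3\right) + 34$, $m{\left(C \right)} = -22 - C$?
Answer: $-396$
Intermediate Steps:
$b{\left(L,a \right)} = 5 + 2 L$ ($b{\left(L,a \right)} = 5 - - (L + L) = 5 - - 2 L = 5 + 2 L$)
$v = 44$ ($v = \left(\left(5 + 2 \cdot 1\right) + 3\right) + 34 = \left(\left(5 + 2\right) + 3\right) + 34 = \left(7 + 3\right) + 34 = 10 + 34 = 44$)
$m{\left(-13 \right)} v = \left(-22 - -13\right) 44 = \left(-22 + 13\right) 44 = \left(-9\right) 44 = -396$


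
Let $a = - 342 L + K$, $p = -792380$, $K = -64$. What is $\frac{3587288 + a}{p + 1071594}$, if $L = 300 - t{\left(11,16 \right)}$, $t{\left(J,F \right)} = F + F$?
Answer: $\frac{1747784}{139607} \approx 12.519$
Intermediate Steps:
$t{\left(J,F \right)} = 2 F$
$L = 268$ ($L = 300 - 2 \cdot 16 = 300 - 32 = 268$)
$a = -91720$ ($a = \left(-342\right) 268 - 64 = -91656 - 64 = -91720$)
$\frac{3587288 + a}{p + 1071594} = \frac{3587288 - 91720}{-792380 + 1071594} = \frac{3495568}{279214} = 3495568 \cdot \frac{1}{279214} = \frac{1747784}{139607}$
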